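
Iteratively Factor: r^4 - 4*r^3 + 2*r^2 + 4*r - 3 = (r - 3)*(r^3 - r^2 - r + 1) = (r - 3)*(r - 1)*(r^2 - 1) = (r - 3)*(r - 1)^2*(r + 1)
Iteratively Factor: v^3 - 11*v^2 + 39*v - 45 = (v - 3)*(v^2 - 8*v + 15) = (v - 3)^2*(v - 5)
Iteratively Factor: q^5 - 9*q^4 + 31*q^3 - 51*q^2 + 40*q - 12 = (q - 1)*(q^4 - 8*q^3 + 23*q^2 - 28*q + 12) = (q - 2)*(q - 1)*(q^3 - 6*q^2 + 11*q - 6) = (q - 2)*(q - 1)^2*(q^2 - 5*q + 6) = (q - 3)*(q - 2)*(q - 1)^2*(q - 2)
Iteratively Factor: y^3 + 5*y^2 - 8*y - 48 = (y + 4)*(y^2 + y - 12) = (y - 3)*(y + 4)*(y + 4)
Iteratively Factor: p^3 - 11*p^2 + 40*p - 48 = (p - 4)*(p^2 - 7*p + 12) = (p - 4)*(p - 3)*(p - 4)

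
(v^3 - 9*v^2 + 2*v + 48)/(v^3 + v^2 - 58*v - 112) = (v - 3)/(v + 7)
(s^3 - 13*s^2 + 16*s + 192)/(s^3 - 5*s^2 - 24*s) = (s - 8)/s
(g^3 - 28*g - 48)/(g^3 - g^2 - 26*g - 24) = (g + 2)/(g + 1)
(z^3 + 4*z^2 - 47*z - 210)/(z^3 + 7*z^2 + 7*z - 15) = (z^2 - z - 42)/(z^2 + 2*z - 3)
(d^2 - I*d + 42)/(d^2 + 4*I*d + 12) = (d - 7*I)/(d - 2*I)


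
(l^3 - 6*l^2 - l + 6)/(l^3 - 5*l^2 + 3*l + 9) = (l^2 - 7*l + 6)/(l^2 - 6*l + 9)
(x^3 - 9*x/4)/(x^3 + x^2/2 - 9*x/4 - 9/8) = 2*x/(2*x + 1)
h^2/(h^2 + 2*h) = h/(h + 2)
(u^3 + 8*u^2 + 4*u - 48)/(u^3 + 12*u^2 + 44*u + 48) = (u - 2)/(u + 2)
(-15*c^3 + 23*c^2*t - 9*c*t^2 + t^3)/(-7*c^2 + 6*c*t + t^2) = (15*c^2 - 8*c*t + t^2)/(7*c + t)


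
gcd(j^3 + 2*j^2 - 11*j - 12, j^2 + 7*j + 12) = j + 4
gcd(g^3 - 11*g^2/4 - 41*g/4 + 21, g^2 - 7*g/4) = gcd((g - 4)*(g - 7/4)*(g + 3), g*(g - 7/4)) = g - 7/4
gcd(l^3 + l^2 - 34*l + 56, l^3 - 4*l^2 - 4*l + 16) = l^2 - 6*l + 8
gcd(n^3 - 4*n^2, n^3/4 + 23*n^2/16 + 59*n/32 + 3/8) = 1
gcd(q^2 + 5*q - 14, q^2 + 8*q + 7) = q + 7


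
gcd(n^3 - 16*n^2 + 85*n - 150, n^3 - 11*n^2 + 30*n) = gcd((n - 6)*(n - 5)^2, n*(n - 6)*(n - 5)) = n^2 - 11*n + 30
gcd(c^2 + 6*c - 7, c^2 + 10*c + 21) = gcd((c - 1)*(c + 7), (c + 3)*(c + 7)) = c + 7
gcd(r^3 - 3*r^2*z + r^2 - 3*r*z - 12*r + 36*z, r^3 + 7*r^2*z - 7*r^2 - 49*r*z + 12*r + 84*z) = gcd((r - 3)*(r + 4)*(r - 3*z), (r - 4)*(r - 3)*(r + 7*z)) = r - 3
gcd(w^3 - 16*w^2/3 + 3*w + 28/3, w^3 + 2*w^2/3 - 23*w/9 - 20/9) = w + 1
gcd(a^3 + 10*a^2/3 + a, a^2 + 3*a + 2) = 1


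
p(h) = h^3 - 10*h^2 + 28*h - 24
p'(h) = 3*h^2 - 20*h + 28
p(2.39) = -0.55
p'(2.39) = -2.66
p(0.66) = -9.59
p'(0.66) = 16.11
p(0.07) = -22.09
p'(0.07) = 26.61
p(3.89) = -7.54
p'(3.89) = -4.40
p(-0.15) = -28.43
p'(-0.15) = 31.07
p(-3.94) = -350.72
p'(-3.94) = 153.37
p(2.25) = -0.23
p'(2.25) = -1.81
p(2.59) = -1.19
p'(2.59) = -3.68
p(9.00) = 147.00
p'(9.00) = 91.00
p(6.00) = 0.00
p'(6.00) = 16.00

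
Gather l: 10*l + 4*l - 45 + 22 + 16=14*l - 7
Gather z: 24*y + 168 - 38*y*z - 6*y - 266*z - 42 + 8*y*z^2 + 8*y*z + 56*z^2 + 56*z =18*y + z^2*(8*y + 56) + z*(-30*y - 210) + 126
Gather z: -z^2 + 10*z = -z^2 + 10*z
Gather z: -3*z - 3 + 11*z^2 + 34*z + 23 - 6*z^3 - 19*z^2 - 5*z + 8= -6*z^3 - 8*z^2 + 26*z + 28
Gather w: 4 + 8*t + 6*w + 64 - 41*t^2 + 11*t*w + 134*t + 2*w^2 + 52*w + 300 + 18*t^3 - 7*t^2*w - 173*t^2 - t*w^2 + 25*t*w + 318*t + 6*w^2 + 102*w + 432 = 18*t^3 - 214*t^2 + 460*t + w^2*(8 - t) + w*(-7*t^2 + 36*t + 160) + 800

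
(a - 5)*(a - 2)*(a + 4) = a^3 - 3*a^2 - 18*a + 40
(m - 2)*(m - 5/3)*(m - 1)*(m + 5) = m^4 + m^3/3 - 49*m^2/3 + 95*m/3 - 50/3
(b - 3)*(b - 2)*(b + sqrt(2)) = b^3 - 5*b^2 + sqrt(2)*b^2 - 5*sqrt(2)*b + 6*b + 6*sqrt(2)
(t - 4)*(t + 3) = t^2 - t - 12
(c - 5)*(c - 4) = c^2 - 9*c + 20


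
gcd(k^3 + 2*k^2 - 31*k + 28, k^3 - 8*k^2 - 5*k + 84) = k - 4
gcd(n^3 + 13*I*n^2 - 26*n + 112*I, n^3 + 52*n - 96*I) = n^2 + 6*I*n + 16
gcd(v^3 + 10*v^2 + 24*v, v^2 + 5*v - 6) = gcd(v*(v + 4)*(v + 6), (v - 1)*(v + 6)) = v + 6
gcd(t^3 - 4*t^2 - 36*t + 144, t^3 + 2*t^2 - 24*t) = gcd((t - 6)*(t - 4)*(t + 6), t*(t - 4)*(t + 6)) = t^2 + 2*t - 24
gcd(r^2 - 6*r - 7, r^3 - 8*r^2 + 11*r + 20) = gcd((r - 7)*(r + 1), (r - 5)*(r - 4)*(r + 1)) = r + 1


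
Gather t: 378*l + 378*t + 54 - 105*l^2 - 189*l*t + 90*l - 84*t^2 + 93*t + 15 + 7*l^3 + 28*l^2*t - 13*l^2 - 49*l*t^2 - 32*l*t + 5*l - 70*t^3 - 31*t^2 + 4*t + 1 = 7*l^3 - 118*l^2 + 473*l - 70*t^3 + t^2*(-49*l - 115) + t*(28*l^2 - 221*l + 475) + 70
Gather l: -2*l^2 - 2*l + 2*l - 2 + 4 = 2 - 2*l^2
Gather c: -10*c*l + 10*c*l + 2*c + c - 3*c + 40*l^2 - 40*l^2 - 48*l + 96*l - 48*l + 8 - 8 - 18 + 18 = 0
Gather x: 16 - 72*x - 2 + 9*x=14 - 63*x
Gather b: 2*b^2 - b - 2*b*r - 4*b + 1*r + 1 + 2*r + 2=2*b^2 + b*(-2*r - 5) + 3*r + 3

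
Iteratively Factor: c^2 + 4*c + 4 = (c + 2)*(c + 2)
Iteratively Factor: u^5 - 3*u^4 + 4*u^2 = (u)*(u^4 - 3*u^3 + 4*u) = u*(u - 2)*(u^3 - u^2 - 2*u) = u^2*(u - 2)*(u^2 - u - 2) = u^2*(u - 2)*(u + 1)*(u - 2)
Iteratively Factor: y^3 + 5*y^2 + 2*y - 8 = (y - 1)*(y^2 + 6*y + 8) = (y - 1)*(y + 2)*(y + 4)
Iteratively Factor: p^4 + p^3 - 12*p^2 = (p + 4)*(p^3 - 3*p^2) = p*(p + 4)*(p^2 - 3*p) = p^2*(p + 4)*(p - 3)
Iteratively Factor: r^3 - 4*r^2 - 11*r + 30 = (r - 5)*(r^2 + r - 6) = (r - 5)*(r - 2)*(r + 3)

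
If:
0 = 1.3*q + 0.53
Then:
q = -0.41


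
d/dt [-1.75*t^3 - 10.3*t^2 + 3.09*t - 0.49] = -5.25*t^2 - 20.6*t + 3.09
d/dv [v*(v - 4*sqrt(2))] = 2*v - 4*sqrt(2)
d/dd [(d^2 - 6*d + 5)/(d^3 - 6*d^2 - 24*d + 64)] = (-d^4 + 12*d^3 - 75*d^2 + 188*d - 264)/(d^6 - 12*d^5 - 12*d^4 + 416*d^3 - 192*d^2 - 3072*d + 4096)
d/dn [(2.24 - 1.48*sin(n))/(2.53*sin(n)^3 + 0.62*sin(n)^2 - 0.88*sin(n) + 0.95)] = (7.4888*sin(n)^3 - 16.084*sin(n)^2 - 2.7776*sin(n) + 0.5652)*cos(n)/(6.4009*sin(n)^6 + 3.1372*sin(n)^5 - 4.0684*sin(n)^4 + 3.7158*sin(n)^3 + 1.9524*sin(n)^2 - 1.672*sin(n) + 0.9025)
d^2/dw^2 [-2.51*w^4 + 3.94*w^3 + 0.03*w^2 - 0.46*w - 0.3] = -30.12*w^2 + 23.64*w + 0.06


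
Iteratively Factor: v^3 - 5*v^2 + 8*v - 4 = (v - 1)*(v^2 - 4*v + 4) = (v - 2)*(v - 1)*(v - 2)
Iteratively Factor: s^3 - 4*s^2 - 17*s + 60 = (s + 4)*(s^2 - 8*s + 15) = (s - 5)*(s + 4)*(s - 3)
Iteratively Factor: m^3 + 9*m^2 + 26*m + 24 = (m + 3)*(m^2 + 6*m + 8) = (m + 3)*(m + 4)*(m + 2)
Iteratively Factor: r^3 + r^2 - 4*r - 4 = (r + 2)*(r^2 - r - 2) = (r - 2)*(r + 2)*(r + 1)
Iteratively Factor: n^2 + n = (n)*(n + 1)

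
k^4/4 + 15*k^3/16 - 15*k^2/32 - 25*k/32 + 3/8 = (k/4 + 1)*(k - 3/4)*(k - 1/2)*(k + 1)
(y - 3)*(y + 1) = y^2 - 2*y - 3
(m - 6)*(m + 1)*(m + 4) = m^3 - m^2 - 26*m - 24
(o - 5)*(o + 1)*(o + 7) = o^3 + 3*o^2 - 33*o - 35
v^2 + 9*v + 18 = (v + 3)*(v + 6)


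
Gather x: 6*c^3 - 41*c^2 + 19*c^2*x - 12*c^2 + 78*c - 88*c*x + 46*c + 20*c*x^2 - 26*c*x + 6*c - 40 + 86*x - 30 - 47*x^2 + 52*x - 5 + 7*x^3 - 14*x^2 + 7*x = 6*c^3 - 53*c^2 + 130*c + 7*x^3 + x^2*(20*c - 61) + x*(19*c^2 - 114*c + 145) - 75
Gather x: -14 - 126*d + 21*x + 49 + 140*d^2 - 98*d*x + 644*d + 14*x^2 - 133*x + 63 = 140*d^2 + 518*d + 14*x^2 + x*(-98*d - 112) + 98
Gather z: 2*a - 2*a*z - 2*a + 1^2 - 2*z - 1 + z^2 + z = z^2 + z*(-2*a - 1)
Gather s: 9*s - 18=9*s - 18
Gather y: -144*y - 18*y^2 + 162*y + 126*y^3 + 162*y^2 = 126*y^3 + 144*y^2 + 18*y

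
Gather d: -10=-10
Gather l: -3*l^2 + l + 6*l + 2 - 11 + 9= -3*l^2 + 7*l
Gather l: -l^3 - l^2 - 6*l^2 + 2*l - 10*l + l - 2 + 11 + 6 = -l^3 - 7*l^2 - 7*l + 15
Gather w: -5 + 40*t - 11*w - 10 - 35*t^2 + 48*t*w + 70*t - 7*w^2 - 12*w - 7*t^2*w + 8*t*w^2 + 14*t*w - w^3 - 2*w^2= -35*t^2 + 110*t - w^3 + w^2*(8*t - 9) + w*(-7*t^2 + 62*t - 23) - 15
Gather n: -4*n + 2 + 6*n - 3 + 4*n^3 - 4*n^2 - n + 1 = 4*n^3 - 4*n^2 + n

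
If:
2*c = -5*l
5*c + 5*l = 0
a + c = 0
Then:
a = 0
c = 0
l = 0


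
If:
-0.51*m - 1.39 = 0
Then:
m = -2.73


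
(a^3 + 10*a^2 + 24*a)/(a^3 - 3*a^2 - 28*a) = (a + 6)/(a - 7)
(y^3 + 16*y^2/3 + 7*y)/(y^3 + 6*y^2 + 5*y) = (y^2 + 16*y/3 + 7)/(y^2 + 6*y + 5)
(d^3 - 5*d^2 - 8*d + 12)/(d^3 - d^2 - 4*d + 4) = (d - 6)/(d - 2)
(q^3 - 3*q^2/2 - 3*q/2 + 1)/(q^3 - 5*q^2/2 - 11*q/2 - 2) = (2*q^2 - 5*q + 2)/(2*q^2 - 7*q - 4)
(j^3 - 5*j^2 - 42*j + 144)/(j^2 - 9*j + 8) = (j^2 + 3*j - 18)/(j - 1)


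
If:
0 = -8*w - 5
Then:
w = -5/8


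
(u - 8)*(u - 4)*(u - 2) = u^3 - 14*u^2 + 56*u - 64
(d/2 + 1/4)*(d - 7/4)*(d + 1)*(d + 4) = d^4/2 + 15*d^3/8 - 25*d^2/16 - 75*d/16 - 7/4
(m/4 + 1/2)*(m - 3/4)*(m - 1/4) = m^3/4 + m^2/4 - 29*m/64 + 3/32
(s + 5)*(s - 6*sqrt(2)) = s^2 - 6*sqrt(2)*s + 5*s - 30*sqrt(2)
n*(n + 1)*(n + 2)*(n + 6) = n^4 + 9*n^3 + 20*n^2 + 12*n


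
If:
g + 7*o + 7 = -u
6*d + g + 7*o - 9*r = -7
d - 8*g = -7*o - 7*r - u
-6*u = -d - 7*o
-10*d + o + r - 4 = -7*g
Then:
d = -469/248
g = -18669/9920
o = -2917/4960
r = -11403/9920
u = -9933/9920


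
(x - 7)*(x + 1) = x^2 - 6*x - 7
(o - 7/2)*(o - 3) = o^2 - 13*o/2 + 21/2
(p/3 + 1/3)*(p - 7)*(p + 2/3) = p^3/3 - 16*p^2/9 - 11*p/3 - 14/9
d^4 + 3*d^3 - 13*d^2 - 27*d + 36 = (d - 3)*(d - 1)*(d + 3)*(d + 4)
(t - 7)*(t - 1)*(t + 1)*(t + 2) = t^4 - 5*t^3 - 15*t^2 + 5*t + 14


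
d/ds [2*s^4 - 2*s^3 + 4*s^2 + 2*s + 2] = 8*s^3 - 6*s^2 + 8*s + 2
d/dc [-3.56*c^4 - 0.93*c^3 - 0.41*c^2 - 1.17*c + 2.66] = -14.24*c^3 - 2.79*c^2 - 0.82*c - 1.17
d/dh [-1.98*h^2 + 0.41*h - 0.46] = 0.41 - 3.96*h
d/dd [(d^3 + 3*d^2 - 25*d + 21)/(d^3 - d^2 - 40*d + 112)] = 2*(5 - 2*d)/(d^3 - 12*d^2 + 48*d - 64)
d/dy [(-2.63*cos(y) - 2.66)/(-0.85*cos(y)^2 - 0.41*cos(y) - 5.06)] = (2.2355*cos(y)^2 + 4.522*cos(y) - 12.2172)*sin(y)/(0.7225*cos(y)^4 + 0.697*cos(y)^3 + 8.7701*cos(y)^2 + 4.1492*cos(y) + 25.6036)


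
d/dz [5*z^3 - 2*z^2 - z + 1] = 15*z^2 - 4*z - 1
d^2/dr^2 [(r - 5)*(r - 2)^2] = 6*r - 18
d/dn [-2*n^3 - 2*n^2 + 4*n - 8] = -6*n^2 - 4*n + 4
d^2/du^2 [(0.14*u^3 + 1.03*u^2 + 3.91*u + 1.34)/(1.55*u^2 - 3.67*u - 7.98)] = (-8.88178419700125e-16*u^5 - 1.77635683940025e-15*u^4 + 37.740472*u^3 + 120.357264*u^2 + 297.932736*u - 28.594016)/(3.723875*u^6 - 26.451525*u^5 + 5.114535*u^4 + 222.934517*u^3 - 26.331606*u^2 - 701.121204*u - 508.169592)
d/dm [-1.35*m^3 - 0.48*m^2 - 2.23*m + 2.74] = -4.05*m^2 - 0.96*m - 2.23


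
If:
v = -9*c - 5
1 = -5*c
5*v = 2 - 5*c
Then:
No Solution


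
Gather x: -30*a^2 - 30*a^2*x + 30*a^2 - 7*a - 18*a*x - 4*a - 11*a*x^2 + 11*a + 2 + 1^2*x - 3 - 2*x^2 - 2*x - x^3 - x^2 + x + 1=-x^3 + x^2*(-11*a - 3) + x*(-30*a^2 - 18*a)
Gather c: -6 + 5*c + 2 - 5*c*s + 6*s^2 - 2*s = c*(5 - 5*s) + 6*s^2 - 2*s - 4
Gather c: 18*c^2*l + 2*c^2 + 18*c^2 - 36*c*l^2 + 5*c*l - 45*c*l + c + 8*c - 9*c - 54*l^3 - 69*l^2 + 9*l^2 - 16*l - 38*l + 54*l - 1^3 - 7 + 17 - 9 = c^2*(18*l + 20) + c*(-36*l^2 - 40*l) - 54*l^3 - 60*l^2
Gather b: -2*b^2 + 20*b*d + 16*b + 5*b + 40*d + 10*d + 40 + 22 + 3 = -2*b^2 + b*(20*d + 21) + 50*d + 65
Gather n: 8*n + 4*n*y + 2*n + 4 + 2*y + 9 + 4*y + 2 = n*(4*y + 10) + 6*y + 15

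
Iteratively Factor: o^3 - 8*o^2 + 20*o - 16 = (o - 4)*(o^2 - 4*o + 4) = (o - 4)*(o - 2)*(o - 2)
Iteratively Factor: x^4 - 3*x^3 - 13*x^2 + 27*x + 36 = (x - 4)*(x^3 + x^2 - 9*x - 9) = (x - 4)*(x - 3)*(x^2 + 4*x + 3) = (x - 4)*(x - 3)*(x + 1)*(x + 3)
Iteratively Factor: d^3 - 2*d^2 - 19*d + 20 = (d - 1)*(d^2 - d - 20) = (d - 1)*(d + 4)*(d - 5)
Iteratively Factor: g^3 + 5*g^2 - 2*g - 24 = (g - 2)*(g^2 + 7*g + 12) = (g - 2)*(g + 4)*(g + 3)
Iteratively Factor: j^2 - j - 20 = (j + 4)*(j - 5)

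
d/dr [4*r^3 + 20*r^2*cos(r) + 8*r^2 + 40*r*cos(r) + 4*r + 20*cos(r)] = -20*r^2*sin(r) + 12*r^2 - 40*r*sin(r) + 40*r*cos(r) + 16*r - 20*sin(r) + 40*cos(r) + 4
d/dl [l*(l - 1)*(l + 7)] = 3*l^2 + 12*l - 7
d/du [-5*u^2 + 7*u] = 7 - 10*u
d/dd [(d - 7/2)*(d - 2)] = 2*d - 11/2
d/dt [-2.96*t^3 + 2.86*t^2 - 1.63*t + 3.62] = -8.88*t^2 + 5.72*t - 1.63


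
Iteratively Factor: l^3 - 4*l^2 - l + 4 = (l + 1)*(l^2 - 5*l + 4) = (l - 4)*(l + 1)*(l - 1)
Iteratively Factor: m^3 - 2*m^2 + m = (m - 1)*(m^2 - m) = m*(m - 1)*(m - 1)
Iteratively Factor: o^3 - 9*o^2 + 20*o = (o - 4)*(o^2 - 5*o) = (o - 5)*(o - 4)*(o)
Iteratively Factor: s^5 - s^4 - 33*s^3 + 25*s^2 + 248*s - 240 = (s - 3)*(s^4 + 2*s^3 - 27*s^2 - 56*s + 80) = (s - 3)*(s + 4)*(s^3 - 2*s^2 - 19*s + 20) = (s - 5)*(s - 3)*(s + 4)*(s^2 + 3*s - 4) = (s - 5)*(s - 3)*(s + 4)^2*(s - 1)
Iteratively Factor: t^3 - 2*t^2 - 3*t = (t)*(t^2 - 2*t - 3) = t*(t + 1)*(t - 3)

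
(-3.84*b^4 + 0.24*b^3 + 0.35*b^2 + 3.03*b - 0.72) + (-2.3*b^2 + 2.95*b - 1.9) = -3.84*b^4 + 0.24*b^3 - 1.95*b^2 + 5.98*b - 2.62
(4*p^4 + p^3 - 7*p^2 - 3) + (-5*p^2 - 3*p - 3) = 4*p^4 + p^3 - 12*p^2 - 3*p - 6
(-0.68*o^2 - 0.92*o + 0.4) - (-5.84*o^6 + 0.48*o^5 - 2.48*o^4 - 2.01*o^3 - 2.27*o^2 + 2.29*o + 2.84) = 5.84*o^6 - 0.48*o^5 + 2.48*o^4 + 2.01*o^3 + 1.59*o^2 - 3.21*o - 2.44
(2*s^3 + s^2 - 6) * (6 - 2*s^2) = -4*s^5 - 2*s^4 + 12*s^3 + 18*s^2 - 36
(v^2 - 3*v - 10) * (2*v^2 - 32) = 2*v^4 - 6*v^3 - 52*v^2 + 96*v + 320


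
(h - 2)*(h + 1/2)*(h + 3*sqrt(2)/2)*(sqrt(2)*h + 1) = sqrt(2)*h^4 - 3*sqrt(2)*h^3/2 + 4*h^3 - 6*h^2 + sqrt(2)*h^2/2 - 4*h - 9*sqrt(2)*h/4 - 3*sqrt(2)/2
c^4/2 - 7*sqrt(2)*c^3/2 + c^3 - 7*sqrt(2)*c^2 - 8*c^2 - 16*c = c*(c/2 + sqrt(2)/2)*(c + 2)*(c - 8*sqrt(2))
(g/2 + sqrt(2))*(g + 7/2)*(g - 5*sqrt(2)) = g^3/2 - 3*sqrt(2)*g^2/2 + 7*g^2/4 - 10*g - 21*sqrt(2)*g/4 - 35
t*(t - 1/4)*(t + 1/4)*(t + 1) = t^4 + t^3 - t^2/16 - t/16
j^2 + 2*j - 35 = (j - 5)*(j + 7)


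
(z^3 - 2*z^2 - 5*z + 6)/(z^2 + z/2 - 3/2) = 2*(z^2 - z - 6)/(2*z + 3)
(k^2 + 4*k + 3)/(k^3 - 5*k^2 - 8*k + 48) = (k + 1)/(k^2 - 8*k + 16)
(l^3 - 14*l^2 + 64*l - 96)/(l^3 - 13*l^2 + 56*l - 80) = (l - 6)/(l - 5)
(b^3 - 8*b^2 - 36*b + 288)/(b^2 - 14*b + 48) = b + 6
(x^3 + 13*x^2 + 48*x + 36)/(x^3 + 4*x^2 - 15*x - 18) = (x + 6)/(x - 3)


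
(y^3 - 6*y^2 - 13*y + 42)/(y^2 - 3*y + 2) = (y^2 - 4*y - 21)/(y - 1)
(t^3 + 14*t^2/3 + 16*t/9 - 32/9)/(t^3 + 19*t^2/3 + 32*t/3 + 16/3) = (t - 2/3)/(t + 1)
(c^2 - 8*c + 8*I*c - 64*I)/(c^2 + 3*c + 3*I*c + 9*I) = (c^2 + 8*c*(-1 + I) - 64*I)/(c^2 + 3*c*(1 + I) + 9*I)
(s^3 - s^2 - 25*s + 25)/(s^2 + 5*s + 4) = (s^3 - s^2 - 25*s + 25)/(s^2 + 5*s + 4)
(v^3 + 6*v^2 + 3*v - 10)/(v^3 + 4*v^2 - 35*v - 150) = (v^2 + v - 2)/(v^2 - v - 30)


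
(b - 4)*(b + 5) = b^2 + b - 20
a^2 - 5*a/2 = a*(a - 5/2)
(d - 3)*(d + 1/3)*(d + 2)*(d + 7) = d^4 + 19*d^3/3 - 11*d^2 - 139*d/3 - 14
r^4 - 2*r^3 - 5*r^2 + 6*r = r*(r - 3)*(r - 1)*(r + 2)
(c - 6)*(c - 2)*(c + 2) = c^3 - 6*c^2 - 4*c + 24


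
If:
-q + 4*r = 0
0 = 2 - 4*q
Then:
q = 1/2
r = 1/8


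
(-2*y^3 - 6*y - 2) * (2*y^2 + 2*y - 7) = -4*y^5 - 4*y^4 + 2*y^3 - 16*y^2 + 38*y + 14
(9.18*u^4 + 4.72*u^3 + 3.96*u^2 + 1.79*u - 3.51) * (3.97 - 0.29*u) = -2.6622*u^5 + 35.0758*u^4 + 17.59*u^3 + 15.2021*u^2 + 8.1242*u - 13.9347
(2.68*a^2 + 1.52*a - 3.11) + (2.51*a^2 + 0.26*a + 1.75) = 5.19*a^2 + 1.78*a - 1.36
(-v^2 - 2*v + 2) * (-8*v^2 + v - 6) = 8*v^4 + 15*v^3 - 12*v^2 + 14*v - 12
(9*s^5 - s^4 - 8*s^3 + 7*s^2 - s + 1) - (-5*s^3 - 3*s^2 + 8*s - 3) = 9*s^5 - s^4 - 3*s^3 + 10*s^2 - 9*s + 4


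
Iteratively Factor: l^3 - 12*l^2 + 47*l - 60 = (l - 4)*(l^2 - 8*l + 15) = (l - 5)*(l - 4)*(l - 3)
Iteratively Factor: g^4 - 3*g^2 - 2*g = (g - 2)*(g^3 + 2*g^2 + g) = g*(g - 2)*(g^2 + 2*g + 1) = g*(g - 2)*(g + 1)*(g + 1)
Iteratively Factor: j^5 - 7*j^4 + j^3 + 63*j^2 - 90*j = (j + 3)*(j^4 - 10*j^3 + 31*j^2 - 30*j) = (j - 3)*(j + 3)*(j^3 - 7*j^2 + 10*j) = (j - 5)*(j - 3)*(j + 3)*(j^2 - 2*j) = (j - 5)*(j - 3)*(j - 2)*(j + 3)*(j)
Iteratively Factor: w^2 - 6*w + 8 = (w - 4)*(w - 2)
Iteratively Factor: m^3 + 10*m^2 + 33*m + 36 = (m + 4)*(m^2 + 6*m + 9) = (m + 3)*(m + 4)*(m + 3)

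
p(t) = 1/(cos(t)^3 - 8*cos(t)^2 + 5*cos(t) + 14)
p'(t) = (3*sin(t)*cos(t)^2 - 16*sin(t)*cos(t) + 5*sin(t))/(cos(t)^3 - 8*cos(t)^2 + 5*cos(t) + 14)^2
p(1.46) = 0.07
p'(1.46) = 0.02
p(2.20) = 0.12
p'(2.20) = 0.19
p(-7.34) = 0.07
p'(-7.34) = 0.01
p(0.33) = 0.08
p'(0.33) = -0.02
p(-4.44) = 0.08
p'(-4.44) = 0.06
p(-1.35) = 0.07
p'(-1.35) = -0.01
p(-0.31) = 0.08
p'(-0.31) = 0.01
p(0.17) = 0.08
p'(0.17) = -0.01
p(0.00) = 0.08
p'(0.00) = 0.00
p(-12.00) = 0.08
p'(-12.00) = -0.02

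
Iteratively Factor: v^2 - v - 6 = (v + 2)*(v - 3)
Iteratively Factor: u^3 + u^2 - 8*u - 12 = (u + 2)*(u^2 - u - 6) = (u + 2)^2*(u - 3)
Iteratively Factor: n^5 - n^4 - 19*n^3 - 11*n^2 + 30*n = (n - 1)*(n^4 - 19*n^2 - 30*n) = (n - 5)*(n - 1)*(n^3 + 5*n^2 + 6*n) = n*(n - 5)*(n - 1)*(n^2 + 5*n + 6) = n*(n - 5)*(n - 1)*(n + 2)*(n + 3)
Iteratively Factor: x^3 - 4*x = (x)*(x^2 - 4) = x*(x + 2)*(x - 2)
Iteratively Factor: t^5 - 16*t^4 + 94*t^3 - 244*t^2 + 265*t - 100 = (t - 5)*(t^4 - 11*t^3 + 39*t^2 - 49*t + 20) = (t - 5)*(t - 1)*(t^3 - 10*t^2 + 29*t - 20) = (t - 5)*(t - 1)^2*(t^2 - 9*t + 20) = (t - 5)^2*(t - 1)^2*(t - 4)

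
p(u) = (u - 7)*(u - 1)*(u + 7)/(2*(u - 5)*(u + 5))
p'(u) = (u - 7)*(u - 1)/(2*(u - 5)*(u + 5)) - (u - 7)*(u - 1)*(u + 7)/(2*(u - 5)*(u + 5)^2) + (u - 7)*(u + 7)/(2*(u - 5)*(u + 5)) - (u - 7)*(u - 1)*(u + 7)/(2*(u - 5)^2*(u + 5)) + (u - 1)*(u + 7)/(2*(u - 5)*(u + 5))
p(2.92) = 2.36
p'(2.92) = 1.72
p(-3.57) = -6.76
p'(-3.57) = 4.09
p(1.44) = 0.45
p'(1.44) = 1.05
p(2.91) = 2.34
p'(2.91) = 1.71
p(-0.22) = -1.20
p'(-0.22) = 0.99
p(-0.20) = -1.18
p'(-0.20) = 0.99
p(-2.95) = -4.88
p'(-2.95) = 2.29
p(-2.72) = -4.40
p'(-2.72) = 1.97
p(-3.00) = -5.00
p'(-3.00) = 2.38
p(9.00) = 2.29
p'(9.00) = 0.84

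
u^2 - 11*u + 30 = (u - 6)*(u - 5)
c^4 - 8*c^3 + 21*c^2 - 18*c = c*(c - 3)^2*(c - 2)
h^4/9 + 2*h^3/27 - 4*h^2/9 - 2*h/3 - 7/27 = (h/3 + 1/3)^2*(h - 7/3)*(h + 1)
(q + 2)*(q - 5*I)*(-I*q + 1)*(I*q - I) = q^4 + q^3 - 4*I*q^3 + 3*q^2 - 4*I*q^2 + 5*q + 8*I*q - 10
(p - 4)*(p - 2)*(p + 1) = p^3 - 5*p^2 + 2*p + 8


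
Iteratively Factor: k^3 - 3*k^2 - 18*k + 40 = (k + 4)*(k^2 - 7*k + 10) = (k - 5)*(k + 4)*(k - 2)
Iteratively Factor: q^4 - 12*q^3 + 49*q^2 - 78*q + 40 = (q - 5)*(q^3 - 7*q^2 + 14*q - 8) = (q - 5)*(q - 2)*(q^2 - 5*q + 4) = (q - 5)*(q - 2)*(q - 1)*(q - 4)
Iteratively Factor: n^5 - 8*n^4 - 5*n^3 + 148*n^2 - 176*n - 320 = (n - 5)*(n^4 - 3*n^3 - 20*n^2 + 48*n + 64) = (n - 5)*(n - 4)*(n^3 + n^2 - 16*n - 16) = (n - 5)*(n - 4)^2*(n^2 + 5*n + 4) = (n - 5)*(n - 4)^2*(n + 1)*(n + 4)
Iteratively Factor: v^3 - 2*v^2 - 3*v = (v + 1)*(v^2 - 3*v) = v*(v + 1)*(v - 3)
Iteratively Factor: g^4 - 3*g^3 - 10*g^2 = (g - 5)*(g^3 + 2*g^2) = g*(g - 5)*(g^2 + 2*g) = g^2*(g - 5)*(g + 2)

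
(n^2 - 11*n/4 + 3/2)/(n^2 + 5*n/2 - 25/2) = (4*n^2 - 11*n + 6)/(2*(2*n^2 + 5*n - 25))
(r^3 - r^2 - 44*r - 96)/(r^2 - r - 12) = (r^2 - 4*r - 32)/(r - 4)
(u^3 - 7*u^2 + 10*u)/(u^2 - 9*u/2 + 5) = 2*u*(u - 5)/(2*u - 5)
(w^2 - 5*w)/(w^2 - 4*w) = (w - 5)/(w - 4)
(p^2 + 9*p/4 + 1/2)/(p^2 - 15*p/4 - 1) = (p + 2)/(p - 4)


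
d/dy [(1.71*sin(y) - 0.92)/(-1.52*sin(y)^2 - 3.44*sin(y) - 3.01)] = (2.5992*sin(y)^2 - 2.7968*sin(y) - 8.3119)*cos(y)/(2.3104*sin(y)^4 + 10.4576*sin(y)^3 + 20.984*sin(y)^2 + 20.7088*sin(y) + 9.0601)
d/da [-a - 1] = -1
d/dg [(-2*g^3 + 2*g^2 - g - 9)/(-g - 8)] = (4*g^3 + 46*g^2 - 32*g - 1)/(g^2 + 16*g + 64)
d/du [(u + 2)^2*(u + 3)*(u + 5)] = 4*u^3 + 36*u^2 + 102*u + 92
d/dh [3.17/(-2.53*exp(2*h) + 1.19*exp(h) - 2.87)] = (16.0402*exp(h) - 3.7723)*exp(h)/(2.53*exp(2*h) - 1.19*exp(h) + 2.87)^2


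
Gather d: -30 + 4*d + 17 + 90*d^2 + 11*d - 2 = 90*d^2 + 15*d - 15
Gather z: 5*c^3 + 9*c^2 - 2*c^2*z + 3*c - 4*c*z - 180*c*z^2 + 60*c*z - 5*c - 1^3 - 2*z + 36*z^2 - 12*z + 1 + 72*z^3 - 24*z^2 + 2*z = 5*c^3 + 9*c^2 - 2*c + 72*z^3 + z^2*(12 - 180*c) + z*(-2*c^2 + 56*c - 12)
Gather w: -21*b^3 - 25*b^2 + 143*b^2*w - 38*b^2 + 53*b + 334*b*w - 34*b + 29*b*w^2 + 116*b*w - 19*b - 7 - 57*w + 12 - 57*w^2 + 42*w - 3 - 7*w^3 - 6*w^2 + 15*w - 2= -21*b^3 - 63*b^2 - 7*w^3 + w^2*(29*b - 63) + w*(143*b^2 + 450*b)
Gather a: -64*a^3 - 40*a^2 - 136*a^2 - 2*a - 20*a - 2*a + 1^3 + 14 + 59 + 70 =-64*a^3 - 176*a^2 - 24*a + 144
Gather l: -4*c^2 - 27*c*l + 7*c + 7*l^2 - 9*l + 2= -4*c^2 + 7*c + 7*l^2 + l*(-27*c - 9) + 2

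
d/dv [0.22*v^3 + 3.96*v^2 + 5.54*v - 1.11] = 0.66*v^2 + 7.92*v + 5.54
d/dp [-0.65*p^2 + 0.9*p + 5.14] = 0.9 - 1.3*p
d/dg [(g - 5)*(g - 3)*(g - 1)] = 3*g^2 - 18*g + 23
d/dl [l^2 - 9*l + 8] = 2*l - 9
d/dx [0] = 0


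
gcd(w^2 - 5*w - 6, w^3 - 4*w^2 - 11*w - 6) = w^2 - 5*w - 6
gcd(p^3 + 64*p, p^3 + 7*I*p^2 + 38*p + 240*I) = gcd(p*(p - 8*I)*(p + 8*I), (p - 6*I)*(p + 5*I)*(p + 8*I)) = p + 8*I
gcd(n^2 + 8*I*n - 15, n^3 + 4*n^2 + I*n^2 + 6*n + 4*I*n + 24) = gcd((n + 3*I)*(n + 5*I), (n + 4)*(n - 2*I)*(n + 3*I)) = n + 3*I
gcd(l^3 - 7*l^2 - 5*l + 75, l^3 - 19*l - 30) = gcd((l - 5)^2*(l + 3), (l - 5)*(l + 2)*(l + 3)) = l^2 - 2*l - 15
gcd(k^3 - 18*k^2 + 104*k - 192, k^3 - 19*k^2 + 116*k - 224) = k^2 - 12*k + 32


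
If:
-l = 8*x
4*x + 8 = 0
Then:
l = 16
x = -2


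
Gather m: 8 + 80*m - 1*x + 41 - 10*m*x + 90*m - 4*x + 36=m*(170 - 10*x) - 5*x + 85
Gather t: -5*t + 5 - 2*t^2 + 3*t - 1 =-2*t^2 - 2*t + 4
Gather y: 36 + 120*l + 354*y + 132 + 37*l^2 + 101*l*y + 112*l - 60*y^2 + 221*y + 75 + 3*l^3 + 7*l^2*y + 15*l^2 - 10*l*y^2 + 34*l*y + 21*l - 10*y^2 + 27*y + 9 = 3*l^3 + 52*l^2 + 253*l + y^2*(-10*l - 70) + y*(7*l^2 + 135*l + 602) + 252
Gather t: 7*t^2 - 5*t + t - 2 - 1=7*t^2 - 4*t - 3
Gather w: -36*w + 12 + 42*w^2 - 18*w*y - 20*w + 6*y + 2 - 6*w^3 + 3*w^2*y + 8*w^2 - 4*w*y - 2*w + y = -6*w^3 + w^2*(3*y + 50) + w*(-22*y - 58) + 7*y + 14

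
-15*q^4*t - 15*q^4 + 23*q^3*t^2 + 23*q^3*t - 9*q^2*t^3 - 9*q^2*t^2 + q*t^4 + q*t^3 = (-5*q + t)*(-3*q + t)*(-q + t)*(q*t + q)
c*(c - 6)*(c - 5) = c^3 - 11*c^2 + 30*c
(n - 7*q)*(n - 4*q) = n^2 - 11*n*q + 28*q^2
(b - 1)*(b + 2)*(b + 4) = b^3 + 5*b^2 + 2*b - 8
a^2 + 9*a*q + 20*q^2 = (a + 4*q)*(a + 5*q)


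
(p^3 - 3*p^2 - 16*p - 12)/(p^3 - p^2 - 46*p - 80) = (p^2 - 5*p - 6)/(p^2 - 3*p - 40)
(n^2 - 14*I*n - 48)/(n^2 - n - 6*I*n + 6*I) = (n - 8*I)/(n - 1)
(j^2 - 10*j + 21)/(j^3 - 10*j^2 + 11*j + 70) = (j - 3)/(j^2 - 3*j - 10)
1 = 1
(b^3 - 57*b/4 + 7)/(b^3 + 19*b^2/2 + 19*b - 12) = (b - 7/2)/(b + 6)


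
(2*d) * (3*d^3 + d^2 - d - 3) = 6*d^4 + 2*d^3 - 2*d^2 - 6*d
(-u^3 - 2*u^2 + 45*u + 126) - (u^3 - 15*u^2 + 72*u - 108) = -2*u^3 + 13*u^2 - 27*u + 234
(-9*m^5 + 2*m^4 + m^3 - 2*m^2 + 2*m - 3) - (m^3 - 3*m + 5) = -9*m^5 + 2*m^4 - 2*m^2 + 5*m - 8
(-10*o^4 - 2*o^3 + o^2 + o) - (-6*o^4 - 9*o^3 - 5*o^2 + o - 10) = -4*o^4 + 7*o^3 + 6*o^2 + 10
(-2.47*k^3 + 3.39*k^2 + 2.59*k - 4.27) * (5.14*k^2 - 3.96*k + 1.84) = -12.6958*k^5 + 27.2058*k^4 - 4.6566*k^3 - 25.9666*k^2 + 21.6748*k - 7.8568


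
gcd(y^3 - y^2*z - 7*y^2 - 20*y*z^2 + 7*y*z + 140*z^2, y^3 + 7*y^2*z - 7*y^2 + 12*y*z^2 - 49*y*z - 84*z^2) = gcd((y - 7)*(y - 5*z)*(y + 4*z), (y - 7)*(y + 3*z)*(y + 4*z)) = y^2 + 4*y*z - 7*y - 28*z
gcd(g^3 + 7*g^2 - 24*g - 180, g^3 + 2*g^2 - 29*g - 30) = g^2 + g - 30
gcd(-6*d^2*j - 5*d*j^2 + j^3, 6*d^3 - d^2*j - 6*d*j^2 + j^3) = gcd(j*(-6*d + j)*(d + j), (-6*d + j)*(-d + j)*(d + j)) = 6*d^2 + 5*d*j - j^2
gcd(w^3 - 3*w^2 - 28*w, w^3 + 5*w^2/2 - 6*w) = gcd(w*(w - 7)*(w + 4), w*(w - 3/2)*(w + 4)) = w^2 + 4*w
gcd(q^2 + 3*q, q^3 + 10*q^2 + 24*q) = q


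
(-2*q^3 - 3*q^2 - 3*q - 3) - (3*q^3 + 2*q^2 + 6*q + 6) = -5*q^3 - 5*q^2 - 9*q - 9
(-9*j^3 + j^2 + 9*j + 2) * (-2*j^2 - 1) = 18*j^5 - 2*j^4 - 9*j^3 - 5*j^2 - 9*j - 2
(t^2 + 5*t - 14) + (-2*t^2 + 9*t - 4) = -t^2 + 14*t - 18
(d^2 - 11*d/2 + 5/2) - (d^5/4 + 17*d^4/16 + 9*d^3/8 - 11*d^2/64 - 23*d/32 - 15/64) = -d^5/4 - 17*d^4/16 - 9*d^3/8 + 75*d^2/64 - 153*d/32 + 175/64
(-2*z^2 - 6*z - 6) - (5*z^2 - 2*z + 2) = -7*z^2 - 4*z - 8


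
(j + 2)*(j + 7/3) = j^2 + 13*j/3 + 14/3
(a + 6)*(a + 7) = a^2 + 13*a + 42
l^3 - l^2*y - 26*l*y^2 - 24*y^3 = (l - 6*y)*(l + y)*(l + 4*y)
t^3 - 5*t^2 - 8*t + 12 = (t - 6)*(t - 1)*(t + 2)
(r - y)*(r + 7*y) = r^2 + 6*r*y - 7*y^2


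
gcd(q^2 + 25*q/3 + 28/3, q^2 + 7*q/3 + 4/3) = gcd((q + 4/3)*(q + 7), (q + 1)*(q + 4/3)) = q + 4/3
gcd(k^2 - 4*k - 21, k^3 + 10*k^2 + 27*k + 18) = k + 3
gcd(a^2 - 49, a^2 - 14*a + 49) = a - 7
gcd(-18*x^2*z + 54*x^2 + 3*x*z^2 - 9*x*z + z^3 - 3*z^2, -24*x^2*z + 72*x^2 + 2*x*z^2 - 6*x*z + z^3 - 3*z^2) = 6*x*z - 18*x + z^2 - 3*z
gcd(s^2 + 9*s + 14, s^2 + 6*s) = 1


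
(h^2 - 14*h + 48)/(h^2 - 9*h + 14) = (h^2 - 14*h + 48)/(h^2 - 9*h + 14)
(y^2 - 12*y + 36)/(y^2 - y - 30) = (y - 6)/(y + 5)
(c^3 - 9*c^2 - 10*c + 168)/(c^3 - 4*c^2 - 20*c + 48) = (c - 7)/(c - 2)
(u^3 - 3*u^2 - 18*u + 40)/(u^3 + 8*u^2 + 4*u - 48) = (u - 5)/(u + 6)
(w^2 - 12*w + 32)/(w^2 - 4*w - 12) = (-w^2 + 12*w - 32)/(-w^2 + 4*w + 12)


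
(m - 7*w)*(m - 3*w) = m^2 - 10*m*w + 21*w^2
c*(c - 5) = c^2 - 5*c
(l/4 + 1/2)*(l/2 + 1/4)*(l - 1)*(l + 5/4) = l^4/8 + 11*l^3/32 + 3*l^2/64 - 23*l/64 - 5/32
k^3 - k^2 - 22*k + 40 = (k - 4)*(k - 2)*(k + 5)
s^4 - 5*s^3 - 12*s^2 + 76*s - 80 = (s - 5)*(s - 2)^2*(s + 4)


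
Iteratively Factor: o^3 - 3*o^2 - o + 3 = (o - 1)*(o^2 - 2*o - 3) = (o - 3)*(o - 1)*(o + 1)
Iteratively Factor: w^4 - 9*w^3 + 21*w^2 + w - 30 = (w + 1)*(w^3 - 10*w^2 + 31*w - 30) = (w - 3)*(w + 1)*(w^2 - 7*w + 10) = (w - 3)*(w - 2)*(w + 1)*(w - 5)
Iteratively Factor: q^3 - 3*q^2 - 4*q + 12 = (q + 2)*(q^2 - 5*q + 6) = (q - 2)*(q + 2)*(q - 3)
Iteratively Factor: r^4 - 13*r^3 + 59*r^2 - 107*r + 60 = (r - 5)*(r^3 - 8*r^2 + 19*r - 12) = (r - 5)*(r - 4)*(r^2 - 4*r + 3) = (r - 5)*(r - 4)*(r - 3)*(r - 1)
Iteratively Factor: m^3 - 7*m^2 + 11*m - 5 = (m - 1)*(m^2 - 6*m + 5) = (m - 1)^2*(m - 5)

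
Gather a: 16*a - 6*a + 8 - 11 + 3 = 10*a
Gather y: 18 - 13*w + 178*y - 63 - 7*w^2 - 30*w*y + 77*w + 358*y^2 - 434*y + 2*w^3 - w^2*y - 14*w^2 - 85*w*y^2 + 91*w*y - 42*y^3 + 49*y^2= 2*w^3 - 21*w^2 + 64*w - 42*y^3 + y^2*(407 - 85*w) + y*(-w^2 + 61*w - 256) - 45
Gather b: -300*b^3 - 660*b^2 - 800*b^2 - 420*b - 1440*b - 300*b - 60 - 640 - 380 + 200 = -300*b^3 - 1460*b^2 - 2160*b - 880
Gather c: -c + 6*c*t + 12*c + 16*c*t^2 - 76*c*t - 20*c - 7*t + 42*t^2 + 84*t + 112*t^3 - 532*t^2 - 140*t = c*(16*t^2 - 70*t - 9) + 112*t^3 - 490*t^2 - 63*t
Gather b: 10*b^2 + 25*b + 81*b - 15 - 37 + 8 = 10*b^2 + 106*b - 44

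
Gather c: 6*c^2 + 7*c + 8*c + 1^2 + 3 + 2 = 6*c^2 + 15*c + 6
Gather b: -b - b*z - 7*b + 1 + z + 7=b*(-z - 8) + z + 8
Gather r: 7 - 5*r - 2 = 5 - 5*r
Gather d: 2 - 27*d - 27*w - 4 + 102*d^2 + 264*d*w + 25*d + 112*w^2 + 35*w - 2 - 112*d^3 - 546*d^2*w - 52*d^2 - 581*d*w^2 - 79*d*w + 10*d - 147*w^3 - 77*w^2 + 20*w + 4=-112*d^3 + d^2*(50 - 546*w) + d*(-581*w^2 + 185*w + 8) - 147*w^3 + 35*w^2 + 28*w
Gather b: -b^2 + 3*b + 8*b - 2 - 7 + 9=-b^2 + 11*b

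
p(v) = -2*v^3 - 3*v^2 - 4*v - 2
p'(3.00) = -76.00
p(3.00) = -95.00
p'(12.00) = -940.00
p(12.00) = -3938.00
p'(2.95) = -73.92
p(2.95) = -91.25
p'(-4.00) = -76.00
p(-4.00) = 94.00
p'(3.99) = -123.46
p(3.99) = -192.76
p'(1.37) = -23.48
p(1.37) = -18.25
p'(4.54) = -154.91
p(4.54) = -269.15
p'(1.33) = -22.59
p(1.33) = -17.33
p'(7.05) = -344.52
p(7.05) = -880.11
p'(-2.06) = -17.10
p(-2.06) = 10.99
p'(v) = -6*v^2 - 6*v - 4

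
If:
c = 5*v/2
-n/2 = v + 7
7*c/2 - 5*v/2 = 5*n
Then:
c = -140/13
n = -70/13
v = -56/13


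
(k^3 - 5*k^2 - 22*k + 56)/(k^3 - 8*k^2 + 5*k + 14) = (k + 4)/(k + 1)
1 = 1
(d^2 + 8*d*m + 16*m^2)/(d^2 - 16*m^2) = (d + 4*m)/(d - 4*m)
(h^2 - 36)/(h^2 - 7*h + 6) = (h + 6)/(h - 1)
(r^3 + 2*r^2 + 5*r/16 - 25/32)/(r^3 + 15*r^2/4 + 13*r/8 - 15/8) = (r + 5/4)/(r + 3)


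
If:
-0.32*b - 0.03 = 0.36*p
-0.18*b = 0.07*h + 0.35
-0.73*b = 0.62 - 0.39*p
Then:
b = -0.61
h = -3.44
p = 0.46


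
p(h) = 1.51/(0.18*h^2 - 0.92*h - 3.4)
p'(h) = 1.51*(0.92 - 0.36*h)/(0.18*h^2 - 0.92*h - 3.4)^2 = (1.3892 - 0.5436*h)/(-0.18*h^2 + 0.92*h + 3.4)^2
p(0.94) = -0.37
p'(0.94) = 0.05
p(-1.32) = -0.81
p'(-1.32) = 0.60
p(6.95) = -1.37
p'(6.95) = -1.98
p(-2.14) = -2.49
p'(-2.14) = 6.93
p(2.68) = -0.33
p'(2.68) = -0.00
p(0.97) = -0.37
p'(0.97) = 0.05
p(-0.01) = -0.45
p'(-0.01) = 0.12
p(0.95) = -0.37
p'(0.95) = 0.05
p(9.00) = 0.52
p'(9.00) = -0.42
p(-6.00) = 0.18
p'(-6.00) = 0.06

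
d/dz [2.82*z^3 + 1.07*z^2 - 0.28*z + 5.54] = 8.46*z^2 + 2.14*z - 0.28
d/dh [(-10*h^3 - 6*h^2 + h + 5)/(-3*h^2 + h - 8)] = (30*h^4 - 20*h^3 + 237*h^2 + 126*h - 13)/(9*h^4 - 6*h^3 + 49*h^2 - 16*h + 64)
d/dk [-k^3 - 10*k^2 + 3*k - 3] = -3*k^2 - 20*k + 3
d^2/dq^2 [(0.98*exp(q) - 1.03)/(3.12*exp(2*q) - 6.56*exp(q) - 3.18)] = (9.53971200000001*exp(4*q) - 20.047872*exp(3*q) + 121.582656*exp(2*q) - 105.645184*exp(q) + 31.396776)*exp(q)/(30.371328*exp(6*q) - 191.572992*exp(5*q) + 309.92832*exp(4*q) + 108.21376*exp(3*q) - 315.88848*exp(2*q) - 199.012032*exp(q) - 32.157432)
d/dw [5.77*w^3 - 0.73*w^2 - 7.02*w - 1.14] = 17.31*w^2 - 1.46*w - 7.02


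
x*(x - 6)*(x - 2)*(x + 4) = x^4 - 4*x^3 - 20*x^2 + 48*x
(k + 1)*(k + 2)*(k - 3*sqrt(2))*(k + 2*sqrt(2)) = k^4 - sqrt(2)*k^3 + 3*k^3 - 10*k^2 - 3*sqrt(2)*k^2 - 36*k - 2*sqrt(2)*k - 24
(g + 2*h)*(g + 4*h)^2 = g^3 + 10*g^2*h + 32*g*h^2 + 32*h^3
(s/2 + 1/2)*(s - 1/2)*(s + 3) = s^3/2 + 7*s^2/4 + s/2 - 3/4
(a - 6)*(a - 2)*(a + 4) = a^3 - 4*a^2 - 20*a + 48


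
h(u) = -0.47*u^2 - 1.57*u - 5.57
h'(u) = -0.94*u - 1.57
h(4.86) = -24.30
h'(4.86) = -6.14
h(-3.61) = -6.03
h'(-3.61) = 1.82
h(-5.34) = -10.59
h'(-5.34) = 3.45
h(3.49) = -16.77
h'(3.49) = -4.85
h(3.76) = -18.12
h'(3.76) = -5.10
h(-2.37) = -4.49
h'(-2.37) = 0.66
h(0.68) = -6.85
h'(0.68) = -2.21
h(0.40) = -6.27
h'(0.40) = -1.95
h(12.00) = -92.09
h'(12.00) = -12.85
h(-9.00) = -29.51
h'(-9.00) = 6.89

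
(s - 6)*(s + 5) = s^2 - s - 30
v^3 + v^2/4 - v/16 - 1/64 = (v - 1/4)*(v + 1/4)^2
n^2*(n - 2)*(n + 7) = n^4 + 5*n^3 - 14*n^2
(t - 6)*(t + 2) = t^2 - 4*t - 12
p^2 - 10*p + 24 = (p - 6)*(p - 4)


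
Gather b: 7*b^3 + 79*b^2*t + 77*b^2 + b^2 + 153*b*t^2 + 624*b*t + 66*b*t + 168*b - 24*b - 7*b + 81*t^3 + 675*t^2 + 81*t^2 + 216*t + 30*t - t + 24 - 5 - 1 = 7*b^3 + b^2*(79*t + 78) + b*(153*t^2 + 690*t + 137) + 81*t^3 + 756*t^2 + 245*t + 18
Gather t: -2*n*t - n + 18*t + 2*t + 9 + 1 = -n + t*(20 - 2*n) + 10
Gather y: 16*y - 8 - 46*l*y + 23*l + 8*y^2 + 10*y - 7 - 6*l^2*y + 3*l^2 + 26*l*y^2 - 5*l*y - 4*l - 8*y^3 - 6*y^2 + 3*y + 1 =3*l^2 + 19*l - 8*y^3 + y^2*(26*l + 2) + y*(-6*l^2 - 51*l + 29) - 14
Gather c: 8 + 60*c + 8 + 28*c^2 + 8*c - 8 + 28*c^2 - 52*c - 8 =56*c^2 + 16*c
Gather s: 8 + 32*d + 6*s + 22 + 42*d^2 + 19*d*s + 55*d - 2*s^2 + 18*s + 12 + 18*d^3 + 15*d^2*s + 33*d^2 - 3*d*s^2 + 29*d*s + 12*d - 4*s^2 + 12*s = 18*d^3 + 75*d^2 + 99*d + s^2*(-3*d - 6) + s*(15*d^2 + 48*d + 36) + 42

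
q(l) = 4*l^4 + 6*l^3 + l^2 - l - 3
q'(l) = 16*l^3 + 18*l^2 + 2*l - 1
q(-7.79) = 11959.34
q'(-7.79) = -6487.93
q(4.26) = 1792.08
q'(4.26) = 1571.12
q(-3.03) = 179.46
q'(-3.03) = -286.89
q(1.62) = 51.06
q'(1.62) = 117.50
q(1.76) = 69.43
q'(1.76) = 145.51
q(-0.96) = -3.03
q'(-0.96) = -0.49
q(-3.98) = 642.22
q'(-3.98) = -732.55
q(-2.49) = 66.83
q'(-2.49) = -141.39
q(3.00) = 489.00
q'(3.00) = 599.00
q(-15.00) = 182487.00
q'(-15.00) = -49981.00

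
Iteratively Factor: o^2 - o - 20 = (o + 4)*(o - 5)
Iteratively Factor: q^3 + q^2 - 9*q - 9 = (q + 3)*(q^2 - 2*q - 3) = (q - 3)*(q + 3)*(q + 1)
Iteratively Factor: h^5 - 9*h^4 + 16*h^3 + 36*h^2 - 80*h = (h - 2)*(h^4 - 7*h^3 + 2*h^2 + 40*h) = (h - 2)*(h + 2)*(h^3 - 9*h^2 + 20*h) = (h - 5)*(h - 2)*(h + 2)*(h^2 - 4*h) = h*(h - 5)*(h - 2)*(h + 2)*(h - 4)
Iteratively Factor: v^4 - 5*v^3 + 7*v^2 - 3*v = (v)*(v^3 - 5*v^2 + 7*v - 3) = v*(v - 3)*(v^2 - 2*v + 1) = v*(v - 3)*(v - 1)*(v - 1)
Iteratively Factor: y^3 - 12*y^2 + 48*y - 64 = (y - 4)*(y^2 - 8*y + 16) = (y - 4)^2*(y - 4)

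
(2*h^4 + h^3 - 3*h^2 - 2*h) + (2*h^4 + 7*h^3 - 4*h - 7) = 4*h^4 + 8*h^3 - 3*h^2 - 6*h - 7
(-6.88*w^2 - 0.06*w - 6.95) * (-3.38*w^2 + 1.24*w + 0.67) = 23.2544*w^4 - 8.3284*w^3 + 18.807*w^2 - 8.6582*w - 4.6565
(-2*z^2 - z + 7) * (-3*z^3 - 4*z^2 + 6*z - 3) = 6*z^5 + 11*z^4 - 29*z^3 - 28*z^2 + 45*z - 21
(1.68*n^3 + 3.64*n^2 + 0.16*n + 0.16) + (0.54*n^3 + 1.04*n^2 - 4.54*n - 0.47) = 2.22*n^3 + 4.68*n^2 - 4.38*n - 0.31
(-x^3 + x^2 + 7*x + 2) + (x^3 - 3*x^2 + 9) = -2*x^2 + 7*x + 11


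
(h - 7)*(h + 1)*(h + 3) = h^3 - 3*h^2 - 25*h - 21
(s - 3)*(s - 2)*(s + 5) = s^3 - 19*s + 30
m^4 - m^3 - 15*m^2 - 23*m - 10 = (m - 5)*(m + 1)^2*(m + 2)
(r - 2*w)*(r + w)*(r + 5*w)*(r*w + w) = r^4*w + 4*r^3*w^2 + r^3*w - 7*r^2*w^3 + 4*r^2*w^2 - 10*r*w^4 - 7*r*w^3 - 10*w^4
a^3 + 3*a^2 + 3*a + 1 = (a + 1)^3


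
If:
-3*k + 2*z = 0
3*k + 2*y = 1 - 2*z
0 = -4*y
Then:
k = 1/6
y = 0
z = 1/4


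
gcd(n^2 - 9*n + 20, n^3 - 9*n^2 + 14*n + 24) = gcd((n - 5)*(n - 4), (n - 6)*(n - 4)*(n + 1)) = n - 4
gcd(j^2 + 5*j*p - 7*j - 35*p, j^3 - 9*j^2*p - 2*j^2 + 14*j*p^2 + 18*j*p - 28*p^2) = 1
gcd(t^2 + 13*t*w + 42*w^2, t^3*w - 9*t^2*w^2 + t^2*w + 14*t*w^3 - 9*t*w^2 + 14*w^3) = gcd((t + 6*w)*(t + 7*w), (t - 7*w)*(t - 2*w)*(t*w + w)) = 1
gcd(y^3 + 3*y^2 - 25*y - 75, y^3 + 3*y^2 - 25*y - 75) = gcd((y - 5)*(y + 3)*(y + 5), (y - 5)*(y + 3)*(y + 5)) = y^3 + 3*y^2 - 25*y - 75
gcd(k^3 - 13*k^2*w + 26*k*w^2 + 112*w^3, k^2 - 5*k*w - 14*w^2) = -k^2 + 5*k*w + 14*w^2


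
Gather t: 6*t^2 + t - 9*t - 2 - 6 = 6*t^2 - 8*t - 8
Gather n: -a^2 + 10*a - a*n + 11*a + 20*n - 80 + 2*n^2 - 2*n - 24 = -a^2 + 21*a + 2*n^2 + n*(18 - a) - 104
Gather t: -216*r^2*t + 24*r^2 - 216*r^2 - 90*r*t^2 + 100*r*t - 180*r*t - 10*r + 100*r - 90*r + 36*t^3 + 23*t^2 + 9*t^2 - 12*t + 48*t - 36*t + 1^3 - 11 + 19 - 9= -192*r^2 + 36*t^3 + t^2*(32 - 90*r) + t*(-216*r^2 - 80*r)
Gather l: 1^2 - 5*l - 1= -5*l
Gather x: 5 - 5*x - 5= -5*x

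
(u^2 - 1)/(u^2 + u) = (u - 1)/u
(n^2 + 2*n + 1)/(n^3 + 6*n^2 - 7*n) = (n^2 + 2*n + 1)/(n*(n^2 + 6*n - 7))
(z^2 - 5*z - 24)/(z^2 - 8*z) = (z + 3)/z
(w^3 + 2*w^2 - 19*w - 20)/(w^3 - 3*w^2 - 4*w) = (w + 5)/w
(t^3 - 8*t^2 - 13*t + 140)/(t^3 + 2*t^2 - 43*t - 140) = (t - 5)/(t + 5)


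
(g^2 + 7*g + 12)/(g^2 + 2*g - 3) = (g + 4)/(g - 1)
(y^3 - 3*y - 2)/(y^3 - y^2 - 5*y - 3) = (y - 2)/(y - 3)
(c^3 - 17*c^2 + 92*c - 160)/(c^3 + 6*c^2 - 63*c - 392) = (c^2 - 9*c + 20)/(c^2 + 14*c + 49)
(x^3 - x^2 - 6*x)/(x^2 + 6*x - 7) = x*(x^2 - x - 6)/(x^2 + 6*x - 7)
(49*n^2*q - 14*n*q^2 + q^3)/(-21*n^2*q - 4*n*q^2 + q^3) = (-7*n + q)/(3*n + q)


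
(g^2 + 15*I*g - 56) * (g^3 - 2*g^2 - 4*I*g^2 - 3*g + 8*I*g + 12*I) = g^5 - 2*g^4 + 11*I*g^4 + g^3 - 22*I*g^3 - 8*g^2 + 191*I*g^2 - 12*g - 448*I*g - 672*I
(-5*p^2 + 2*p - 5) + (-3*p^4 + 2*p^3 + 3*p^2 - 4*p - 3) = -3*p^4 + 2*p^3 - 2*p^2 - 2*p - 8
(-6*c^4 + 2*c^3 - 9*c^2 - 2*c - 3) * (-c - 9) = 6*c^5 + 52*c^4 - 9*c^3 + 83*c^2 + 21*c + 27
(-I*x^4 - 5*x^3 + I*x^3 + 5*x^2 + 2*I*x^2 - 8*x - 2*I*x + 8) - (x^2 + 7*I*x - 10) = -I*x^4 - 5*x^3 + I*x^3 + 4*x^2 + 2*I*x^2 - 8*x - 9*I*x + 18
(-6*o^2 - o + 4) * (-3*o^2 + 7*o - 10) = 18*o^4 - 39*o^3 + 41*o^2 + 38*o - 40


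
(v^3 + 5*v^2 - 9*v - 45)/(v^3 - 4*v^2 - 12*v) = (-v^3 - 5*v^2 + 9*v + 45)/(v*(-v^2 + 4*v + 12))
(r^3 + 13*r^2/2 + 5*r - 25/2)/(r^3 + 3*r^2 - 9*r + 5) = (r + 5/2)/(r - 1)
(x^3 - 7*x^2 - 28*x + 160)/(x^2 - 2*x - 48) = (x^2 + x - 20)/(x + 6)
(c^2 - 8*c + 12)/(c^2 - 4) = (c - 6)/(c + 2)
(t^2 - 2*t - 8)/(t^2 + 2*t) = (t - 4)/t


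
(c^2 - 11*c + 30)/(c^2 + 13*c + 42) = (c^2 - 11*c + 30)/(c^2 + 13*c + 42)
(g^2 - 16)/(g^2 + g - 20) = (g + 4)/(g + 5)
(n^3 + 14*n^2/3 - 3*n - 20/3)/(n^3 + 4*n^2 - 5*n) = (3*n^2 - n - 4)/(3*n*(n - 1))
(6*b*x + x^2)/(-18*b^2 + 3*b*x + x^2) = x/(-3*b + x)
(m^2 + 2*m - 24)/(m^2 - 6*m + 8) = (m + 6)/(m - 2)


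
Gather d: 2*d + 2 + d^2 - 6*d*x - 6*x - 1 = d^2 + d*(2 - 6*x) - 6*x + 1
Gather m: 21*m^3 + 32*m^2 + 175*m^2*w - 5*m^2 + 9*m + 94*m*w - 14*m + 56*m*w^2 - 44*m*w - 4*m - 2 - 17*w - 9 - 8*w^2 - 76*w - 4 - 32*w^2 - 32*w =21*m^3 + m^2*(175*w + 27) + m*(56*w^2 + 50*w - 9) - 40*w^2 - 125*w - 15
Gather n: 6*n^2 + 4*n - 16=6*n^2 + 4*n - 16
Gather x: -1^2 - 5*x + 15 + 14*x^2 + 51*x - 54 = 14*x^2 + 46*x - 40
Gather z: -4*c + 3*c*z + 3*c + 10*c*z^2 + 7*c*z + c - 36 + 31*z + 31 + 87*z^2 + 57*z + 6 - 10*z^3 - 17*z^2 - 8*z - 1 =-10*z^3 + z^2*(10*c + 70) + z*(10*c + 80)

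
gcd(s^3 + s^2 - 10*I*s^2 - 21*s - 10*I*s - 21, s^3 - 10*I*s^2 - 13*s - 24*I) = s - 3*I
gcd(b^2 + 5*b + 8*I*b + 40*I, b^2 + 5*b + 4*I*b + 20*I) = b + 5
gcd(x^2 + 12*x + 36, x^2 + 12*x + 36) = x^2 + 12*x + 36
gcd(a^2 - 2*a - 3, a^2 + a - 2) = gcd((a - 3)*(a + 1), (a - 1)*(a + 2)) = 1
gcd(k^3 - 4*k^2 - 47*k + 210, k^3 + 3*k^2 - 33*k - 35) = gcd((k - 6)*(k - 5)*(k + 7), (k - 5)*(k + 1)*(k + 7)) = k^2 + 2*k - 35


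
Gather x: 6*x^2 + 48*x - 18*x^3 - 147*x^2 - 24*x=-18*x^3 - 141*x^2 + 24*x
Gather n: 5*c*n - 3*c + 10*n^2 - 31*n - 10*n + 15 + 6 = -3*c + 10*n^2 + n*(5*c - 41) + 21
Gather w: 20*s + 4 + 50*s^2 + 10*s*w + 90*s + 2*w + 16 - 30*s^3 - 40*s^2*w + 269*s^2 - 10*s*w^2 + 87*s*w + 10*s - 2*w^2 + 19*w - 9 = -30*s^3 + 319*s^2 + 120*s + w^2*(-10*s - 2) + w*(-40*s^2 + 97*s + 21) + 11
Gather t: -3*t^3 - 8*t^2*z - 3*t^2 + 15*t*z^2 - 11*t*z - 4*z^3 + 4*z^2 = -3*t^3 + t^2*(-8*z - 3) + t*(15*z^2 - 11*z) - 4*z^3 + 4*z^2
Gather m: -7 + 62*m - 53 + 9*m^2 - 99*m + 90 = 9*m^2 - 37*m + 30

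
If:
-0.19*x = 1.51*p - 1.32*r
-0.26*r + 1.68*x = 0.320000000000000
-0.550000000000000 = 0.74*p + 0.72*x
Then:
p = -0.79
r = -0.90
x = 0.05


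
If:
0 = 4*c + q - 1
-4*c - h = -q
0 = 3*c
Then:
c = 0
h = 1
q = 1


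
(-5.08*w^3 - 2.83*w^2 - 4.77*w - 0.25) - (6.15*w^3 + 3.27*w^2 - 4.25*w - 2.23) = -11.23*w^3 - 6.1*w^2 - 0.52*w + 1.98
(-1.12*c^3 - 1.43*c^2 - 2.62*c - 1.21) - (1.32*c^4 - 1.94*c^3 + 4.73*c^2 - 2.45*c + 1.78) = -1.32*c^4 + 0.82*c^3 - 6.16*c^2 - 0.17*c - 2.99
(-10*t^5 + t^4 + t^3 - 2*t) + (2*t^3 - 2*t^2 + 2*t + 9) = -10*t^5 + t^4 + 3*t^3 - 2*t^2 + 9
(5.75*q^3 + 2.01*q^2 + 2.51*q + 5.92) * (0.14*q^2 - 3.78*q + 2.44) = 0.805*q^5 - 21.4536*q^4 + 6.7836*q^3 - 3.7546*q^2 - 16.2532*q + 14.4448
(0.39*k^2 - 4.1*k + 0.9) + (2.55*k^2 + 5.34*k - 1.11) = 2.94*k^2 + 1.24*k - 0.21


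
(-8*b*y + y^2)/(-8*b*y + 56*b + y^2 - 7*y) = y/(y - 7)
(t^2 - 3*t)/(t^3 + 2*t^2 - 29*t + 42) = t/(t^2 + 5*t - 14)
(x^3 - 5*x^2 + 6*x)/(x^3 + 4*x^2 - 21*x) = (x - 2)/(x + 7)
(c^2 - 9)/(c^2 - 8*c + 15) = (c + 3)/(c - 5)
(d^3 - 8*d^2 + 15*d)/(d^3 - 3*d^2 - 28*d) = (-d^2 + 8*d - 15)/(-d^2 + 3*d + 28)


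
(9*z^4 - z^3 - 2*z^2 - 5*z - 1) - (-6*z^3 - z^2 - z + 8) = 9*z^4 + 5*z^3 - z^2 - 4*z - 9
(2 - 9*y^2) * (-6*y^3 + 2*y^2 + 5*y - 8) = 54*y^5 - 18*y^4 - 57*y^3 + 76*y^2 + 10*y - 16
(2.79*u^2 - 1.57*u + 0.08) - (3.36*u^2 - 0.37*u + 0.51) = -0.57*u^2 - 1.2*u - 0.43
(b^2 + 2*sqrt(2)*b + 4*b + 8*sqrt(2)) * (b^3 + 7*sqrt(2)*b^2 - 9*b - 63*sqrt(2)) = b^5 + 4*b^4 + 9*sqrt(2)*b^4 + 19*b^3 + 36*sqrt(2)*b^3 - 81*sqrt(2)*b^2 + 76*b^2 - 324*sqrt(2)*b - 252*b - 1008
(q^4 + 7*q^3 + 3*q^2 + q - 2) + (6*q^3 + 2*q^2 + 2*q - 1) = q^4 + 13*q^3 + 5*q^2 + 3*q - 3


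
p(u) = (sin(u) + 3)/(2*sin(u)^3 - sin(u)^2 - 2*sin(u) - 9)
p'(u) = (sin(u) + 3)*(-6*sin(u)^2*cos(u) + 2*sin(u)*cos(u) + 2*cos(u))/(2*sin(u)^3 - sin(u)^2 - 2*sin(u) - 9)^2 + cos(u)/(2*sin(u)^3 - sin(u)^2 - 2*sin(u) - 9)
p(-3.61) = -0.35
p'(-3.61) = 0.04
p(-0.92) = -0.24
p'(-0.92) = -0.12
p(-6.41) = -0.33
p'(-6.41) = -0.05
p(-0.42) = -0.31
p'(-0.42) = -0.10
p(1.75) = -0.40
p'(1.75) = 0.03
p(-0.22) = -0.32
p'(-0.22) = -0.07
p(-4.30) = -0.39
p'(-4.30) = 0.06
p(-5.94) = -0.34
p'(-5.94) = -0.03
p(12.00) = -0.29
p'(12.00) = -0.12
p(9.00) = -0.35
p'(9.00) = 0.03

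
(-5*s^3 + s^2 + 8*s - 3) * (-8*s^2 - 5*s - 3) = 40*s^5 + 17*s^4 - 54*s^3 - 19*s^2 - 9*s + 9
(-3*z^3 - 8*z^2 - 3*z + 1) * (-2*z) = 6*z^4 + 16*z^3 + 6*z^2 - 2*z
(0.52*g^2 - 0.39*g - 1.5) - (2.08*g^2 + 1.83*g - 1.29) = -1.56*g^2 - 2.22*g - 0.21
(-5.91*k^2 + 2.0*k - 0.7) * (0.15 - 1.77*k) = 10.4607*k^3 - 4.4265*k^2 + 1.539*k - 0.105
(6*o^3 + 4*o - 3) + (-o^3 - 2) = 5*o^3 + 4*o - 5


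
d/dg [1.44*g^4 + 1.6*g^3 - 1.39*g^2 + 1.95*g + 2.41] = 5.76*g^3 + 4.8*g^2 - 2.78*g + 1.95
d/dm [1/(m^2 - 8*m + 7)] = 2*(4 - m)/(m^2 - 8*m + 7)^2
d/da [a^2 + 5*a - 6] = 2*a + 5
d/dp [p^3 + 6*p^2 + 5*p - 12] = 3*p^2 + 12*p + 5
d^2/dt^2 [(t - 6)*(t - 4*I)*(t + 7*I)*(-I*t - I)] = -12*I*t^2 + t*(18 + 30*I) - 30 - 44*I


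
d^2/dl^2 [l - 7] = 0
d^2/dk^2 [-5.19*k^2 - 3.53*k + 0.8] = -10.3800000000000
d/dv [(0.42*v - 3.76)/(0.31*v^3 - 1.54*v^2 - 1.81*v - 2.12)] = (-0.2604*v^3 + 4.1436*v^2 - 11.5808*v - 7.696)/(0.0961*v^6 - 0.9548*v^5 + 1.2494*v^4 + 4.2604*v^3 + 9.8057*v^2 + 7.6744*v + 4.4944)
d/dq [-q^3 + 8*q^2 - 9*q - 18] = -3*q^2 + 16*q - 9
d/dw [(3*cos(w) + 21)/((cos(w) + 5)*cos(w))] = 3*(sin(w) + 35*sin(w)/cos(w)^2 + 14*tan(w))/(cos(w) + 5)^2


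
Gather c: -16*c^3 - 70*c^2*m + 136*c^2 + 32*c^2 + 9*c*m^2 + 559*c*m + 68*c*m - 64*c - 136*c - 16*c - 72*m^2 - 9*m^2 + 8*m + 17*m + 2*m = -16*c^3 + c^2*(168 - 70*m) + c*(9*m^2 + 627*m - 216) - 81*m^2 + 27*m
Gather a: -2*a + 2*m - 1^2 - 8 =-2*a + 2*m - 9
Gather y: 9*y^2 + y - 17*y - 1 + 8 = 9*y^2 - 16*y + 7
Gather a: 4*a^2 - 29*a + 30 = 4*a^2 - 29*a + 30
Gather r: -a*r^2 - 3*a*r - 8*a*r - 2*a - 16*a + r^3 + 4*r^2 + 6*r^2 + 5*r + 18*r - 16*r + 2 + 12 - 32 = -18*a + r^3 + r^2*(10 - a) + r*(7 - 11*a) - 18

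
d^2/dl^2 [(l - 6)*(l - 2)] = 2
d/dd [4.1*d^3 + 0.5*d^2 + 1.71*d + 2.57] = 12.3*d^2 + 1.0*d + 1.71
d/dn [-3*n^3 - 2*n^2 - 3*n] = -9*n^2 - 4*n - 3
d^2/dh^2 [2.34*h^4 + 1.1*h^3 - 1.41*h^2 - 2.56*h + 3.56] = 28.08*h^2 + 6.6*h - 2.82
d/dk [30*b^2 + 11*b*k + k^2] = 11*b + 2*k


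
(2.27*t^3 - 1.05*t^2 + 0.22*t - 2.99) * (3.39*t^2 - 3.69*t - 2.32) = 7.6953*t^5 - 11.9358*t^4 - 0.6461*t^3 - 8.5119*t^2 + 10.5227*t + 6.9368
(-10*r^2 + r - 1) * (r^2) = -10*r^4 + r^3 - r^2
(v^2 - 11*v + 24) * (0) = 0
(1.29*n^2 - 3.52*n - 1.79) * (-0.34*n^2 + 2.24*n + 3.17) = -0.4386*n^4 + 4.0864*n^3 - 3.1869*n^2 - 15.168*n - 5.6743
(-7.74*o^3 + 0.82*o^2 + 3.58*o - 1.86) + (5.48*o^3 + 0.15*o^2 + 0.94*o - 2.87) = -2.26*o^3 + 0.97*o^2 + 4.52*o - 4.73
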